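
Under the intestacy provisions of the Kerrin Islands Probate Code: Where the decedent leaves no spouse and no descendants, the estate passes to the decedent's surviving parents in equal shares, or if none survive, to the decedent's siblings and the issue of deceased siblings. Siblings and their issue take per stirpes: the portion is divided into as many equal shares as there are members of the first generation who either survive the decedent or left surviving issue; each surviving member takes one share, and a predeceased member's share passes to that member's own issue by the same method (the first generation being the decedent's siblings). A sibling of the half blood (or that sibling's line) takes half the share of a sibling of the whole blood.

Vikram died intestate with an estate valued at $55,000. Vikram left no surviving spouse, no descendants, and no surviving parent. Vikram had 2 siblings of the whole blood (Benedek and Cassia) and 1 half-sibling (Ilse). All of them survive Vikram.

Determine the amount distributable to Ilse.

Ilse receives $11,000.

The entire $55,000 passes to the siblings and their issue.
Counting each half-blood sibling's line as half a unit, there are 5/2 units in $55,000, so one unit is $22,000. Whole-blood lines (Benedek and Cassia) take $22,000 each; half-blood lines (Ilse) take $11,000 each.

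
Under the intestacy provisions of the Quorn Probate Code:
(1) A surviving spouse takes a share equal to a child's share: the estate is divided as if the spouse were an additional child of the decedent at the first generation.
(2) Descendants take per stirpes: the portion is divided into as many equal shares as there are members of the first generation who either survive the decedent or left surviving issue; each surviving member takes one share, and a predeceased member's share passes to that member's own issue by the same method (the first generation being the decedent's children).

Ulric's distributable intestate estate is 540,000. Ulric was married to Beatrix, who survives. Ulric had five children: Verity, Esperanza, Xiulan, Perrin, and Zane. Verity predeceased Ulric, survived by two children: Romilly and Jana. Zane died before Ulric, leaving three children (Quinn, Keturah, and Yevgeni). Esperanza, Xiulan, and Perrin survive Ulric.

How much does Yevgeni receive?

The spouse counts as an additional share at the children's level, so there are 6 primary shares of 90,000. Beatrix takes one such share (90,000).
The children's combined portion (450,000) is divided into 5 shares of 90,000: Esperanza, Xiulan, and Perrin each take 90,000; Verity's 90,000 share passes to Verity's issue; Zane's 90,000 share passes to Zane's issue.
Verity's share (90,000) is divided into 2 shares of 45,000: Romilly and Jana each take 45,000.
Zane's share (90,000) is divided into 3 shares of 30,000: Quinn, Keturah, and Yevgeni each take 30,000.

Yevgeni receives 30,000.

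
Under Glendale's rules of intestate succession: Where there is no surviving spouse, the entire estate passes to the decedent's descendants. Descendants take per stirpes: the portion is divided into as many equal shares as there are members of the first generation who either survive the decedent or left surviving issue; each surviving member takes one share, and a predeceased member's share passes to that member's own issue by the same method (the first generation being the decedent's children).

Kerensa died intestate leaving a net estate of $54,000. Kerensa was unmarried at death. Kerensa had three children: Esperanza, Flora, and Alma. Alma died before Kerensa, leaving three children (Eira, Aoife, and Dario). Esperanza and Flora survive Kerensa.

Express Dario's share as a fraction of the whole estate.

The entire $54,000 passes to the descendants.
That amount ($54,000) is divided into 3 shares of $18,000: Esperanza and Flora each take $18,000; Alma's $18,000 share passes to Alma's issue.
Alma's share ($18,000) is divided into 3 shares of $6,000: Eira, Aoife, and Dario each take $6,000.

Dario receives 1/9 of the estate.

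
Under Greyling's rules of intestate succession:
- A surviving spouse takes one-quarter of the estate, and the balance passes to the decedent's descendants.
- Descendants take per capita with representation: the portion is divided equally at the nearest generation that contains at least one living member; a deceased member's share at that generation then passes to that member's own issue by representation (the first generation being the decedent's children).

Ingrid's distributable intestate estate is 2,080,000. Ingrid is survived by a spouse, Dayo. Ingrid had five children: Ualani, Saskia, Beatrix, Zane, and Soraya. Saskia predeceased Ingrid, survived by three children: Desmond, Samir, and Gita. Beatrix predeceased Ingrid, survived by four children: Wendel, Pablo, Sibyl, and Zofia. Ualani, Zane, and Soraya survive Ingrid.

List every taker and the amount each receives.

Dayo takes one-quarter of 2,080,000 = 520,000. The remaining 1,560,000 passes to the descendants.
The descendants' portion (1,560,000) is divided into 5 shares of 312,000: Ualani, Zane, and Soraya each take 312,000; Saskia's 312,000 share passes to Saskia's issue; Beatrix's 312,000 share passes to Beatrix's issue.
Saskia's share (312,000) is divided into 3 shares of 104,000: Desmond, Samir, and Gita each take 104,000.
Beatrix's share (312,000) is divided into 4 shares of 78,000: Wendel, Pablo, Sibyl, and Zofia each take 78,000.

Dayo: 520,000; Ualani: 312,000; Desmond: 104,000; Samir: 104,000; Gita: 104,000; Wendel: 78,000; Pablo: 78,000; Sibyl: 78,000; Zofia: 78,000; Zane: 312,000; Soraya: 312,000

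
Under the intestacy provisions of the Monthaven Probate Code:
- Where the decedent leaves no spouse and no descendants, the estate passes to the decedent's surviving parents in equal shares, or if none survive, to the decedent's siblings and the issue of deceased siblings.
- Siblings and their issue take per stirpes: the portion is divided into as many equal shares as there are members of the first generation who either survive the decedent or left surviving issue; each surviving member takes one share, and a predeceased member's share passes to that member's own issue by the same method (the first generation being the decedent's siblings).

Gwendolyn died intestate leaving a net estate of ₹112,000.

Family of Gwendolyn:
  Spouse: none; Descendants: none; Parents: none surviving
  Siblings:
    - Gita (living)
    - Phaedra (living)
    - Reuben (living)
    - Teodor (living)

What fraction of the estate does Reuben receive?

The entire ₹112,000 passes to the siblings and their issue.
That amount (₹112,000) is divided into 4 shares of ₹28,000: Gita, Phaedra, Reuben, and Teodor each take ₹28,000.

Reuben receives 1/4 of the estate.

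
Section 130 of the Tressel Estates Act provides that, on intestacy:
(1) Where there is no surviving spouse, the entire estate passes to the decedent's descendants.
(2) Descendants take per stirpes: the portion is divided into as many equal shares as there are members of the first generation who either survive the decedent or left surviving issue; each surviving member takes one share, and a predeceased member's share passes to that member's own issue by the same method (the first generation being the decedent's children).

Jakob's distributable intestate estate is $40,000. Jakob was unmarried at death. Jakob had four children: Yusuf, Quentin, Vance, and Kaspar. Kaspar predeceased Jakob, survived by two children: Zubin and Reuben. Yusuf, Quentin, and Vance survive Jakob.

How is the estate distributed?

The entire $40,000 passes to the descendants.
That amount ($40,000) is divided into 4 shares of $10,000: Yusuf, Quentin, and Vance each take $10,000; Kaspar's $10,000 share passes to Kaspar's issue.
Kaspar's share ($10,000) is divided into 2 shares of $5,000: Zubin and Reuben each take $5,000.

Yusuf: $10,000; Quentin: $10,000; Vance: $10,000; Zubin: $5,000; Reuben: $5,000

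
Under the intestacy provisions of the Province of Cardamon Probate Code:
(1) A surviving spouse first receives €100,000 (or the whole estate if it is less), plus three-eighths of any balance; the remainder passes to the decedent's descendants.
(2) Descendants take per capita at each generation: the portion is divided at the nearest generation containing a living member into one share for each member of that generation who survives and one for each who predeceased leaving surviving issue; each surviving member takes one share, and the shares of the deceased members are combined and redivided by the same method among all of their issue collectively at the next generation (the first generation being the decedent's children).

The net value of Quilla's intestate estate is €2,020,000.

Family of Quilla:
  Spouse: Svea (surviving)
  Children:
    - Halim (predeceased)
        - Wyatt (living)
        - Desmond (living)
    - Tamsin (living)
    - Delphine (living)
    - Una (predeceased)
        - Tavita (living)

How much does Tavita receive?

Tavita receives €200,000.

Svea first takes €100,000, leaving a balance of €1,920,000. Svea then takes three-eighths of the balance (€720,000), for a total of €820,000. The remaining €1,200,000 passes to the descendants.
The descendants' portion (€1,200,000) is divided at the children's generation into 4 shares of €300,000. Tamsin and Delphine each take €300,000. The 2 shares of the deceased (Halim and Una) are combined into a pool of €600,000.
That pool (€600,000) is divided at the grandchildren's generation equally among Wyatt, Desmond, and Tavita: €200,000 each.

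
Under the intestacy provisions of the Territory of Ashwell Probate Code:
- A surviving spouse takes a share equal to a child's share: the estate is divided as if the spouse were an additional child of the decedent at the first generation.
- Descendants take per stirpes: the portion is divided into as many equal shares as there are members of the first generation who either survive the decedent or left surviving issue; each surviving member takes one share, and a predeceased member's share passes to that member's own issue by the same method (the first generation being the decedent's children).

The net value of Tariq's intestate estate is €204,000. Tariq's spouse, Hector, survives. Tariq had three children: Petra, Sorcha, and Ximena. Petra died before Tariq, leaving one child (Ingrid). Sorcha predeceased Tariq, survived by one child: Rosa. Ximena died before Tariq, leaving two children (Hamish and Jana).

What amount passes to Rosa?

Rosa receives €51,000.

The spouse counts as an additional share at the children's level, so there are 4 primary shares of €51,000. Hector takes one such share (€51,000).
The children's combined portion (€153,000) is divided into 3 shares of €51,000: Petra's €51,000 share passes to Petra's issue; Sorcha's €51,000 share passes to Sorcha's issue; Ximena's €51,000 share passes to Ximena's issue.
Petra's share (€51,000) passes entirely to Ingrid.
Sorcha's share (€51,000) passes entirely to Rosa.
Ximena's share (€51,000) is divided into 2 shares of €25,500: Hamish and Jana each take €25,500.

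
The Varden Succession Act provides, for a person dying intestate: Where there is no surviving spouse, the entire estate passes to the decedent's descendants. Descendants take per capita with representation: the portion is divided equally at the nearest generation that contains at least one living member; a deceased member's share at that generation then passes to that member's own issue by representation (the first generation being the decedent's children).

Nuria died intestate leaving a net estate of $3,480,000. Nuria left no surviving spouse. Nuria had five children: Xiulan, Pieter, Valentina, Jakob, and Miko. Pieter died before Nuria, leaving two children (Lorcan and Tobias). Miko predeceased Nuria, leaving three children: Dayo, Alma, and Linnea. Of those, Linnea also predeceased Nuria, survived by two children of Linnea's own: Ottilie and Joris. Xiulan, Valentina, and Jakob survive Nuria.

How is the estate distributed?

Xiulan: $696,000; Lorcan: $348,000; Tobias: $348,000; Valentina: $696,000; Jakob: $696,000; Dayo: $232,000; Alma: $232,000; Ottilie: $116,000; Joris: $116,000

The entire $3,480,000 passes to the descendants.
That amount ($3,480,000) is divided into 5 shares of $696,000: Xiulan, Valentina, and Jakob each take $696,000; Pieter's $696,000 share passes to Pieter's issue; Miko's $696,000 share passes to Miko's issue.
Pieter's share ($696,000) is divided into 2 shares of $348,000: Lorcan and Tobias each take $348,000.
Miko's share ($696,000) is divided into 3 shares of $232,000: Dayo and Alma each take $232,000; Linnea's $232,000 share passes to Linnea's issue.
Linnea's share ($232,000) is divided into 2 shares of $116,000: Ottilie and Joris each take $116,000.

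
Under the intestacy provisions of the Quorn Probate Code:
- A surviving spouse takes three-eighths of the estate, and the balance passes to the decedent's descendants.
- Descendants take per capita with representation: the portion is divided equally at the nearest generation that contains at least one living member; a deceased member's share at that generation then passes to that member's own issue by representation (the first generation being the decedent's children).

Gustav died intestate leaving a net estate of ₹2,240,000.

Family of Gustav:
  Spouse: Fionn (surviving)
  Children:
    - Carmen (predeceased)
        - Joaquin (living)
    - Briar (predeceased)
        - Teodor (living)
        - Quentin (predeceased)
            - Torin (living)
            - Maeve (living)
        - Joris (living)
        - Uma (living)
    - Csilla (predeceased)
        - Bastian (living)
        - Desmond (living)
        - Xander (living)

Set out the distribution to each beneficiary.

Fionn takes three-eighths of ₹2,240,000 = ₹840,000. The remaining ₹1,400,000 passes to the descendants.
No child survives, so the initial division is made at the grandchildren's generation.
The descendants' portion (₹1,400,000) is divided into 8 shares of ₹175,000: Joaquin, Teodor, Joris, Uma, Bastian, Desmond, and Xander each take ₹175,000; Quentin's ₹175,000 share passes to Quentin's issue.
Quentin's share (₹175,000) is divided into 2 shares of ₹87,500: Torin and Maeve each take ₹87,500.

Fionn: ₹840,000; Joaquin: ₹175,000; Teodor: ₹175,000; Torin: ₹87,500; Maeve: ₹87,500; Joris: ₹175,000; Uma: ₹175,000; Bastian: ₹175,000; Desmond: ₹175,000; Xander: ₹175,000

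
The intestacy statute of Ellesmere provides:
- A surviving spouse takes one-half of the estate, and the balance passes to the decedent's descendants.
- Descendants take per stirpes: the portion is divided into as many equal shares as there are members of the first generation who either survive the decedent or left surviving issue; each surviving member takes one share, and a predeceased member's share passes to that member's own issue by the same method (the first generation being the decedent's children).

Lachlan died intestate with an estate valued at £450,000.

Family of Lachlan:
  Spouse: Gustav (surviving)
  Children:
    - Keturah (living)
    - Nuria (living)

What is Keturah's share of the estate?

Keturah receives £112,500.

Gustav takes one-half of £450,000 = £225,000. The remaining £225,000 passes to the descendants.
The descendants' portion (£225,000) is divided into 2 shares of £112,500: Keturah and Nuria each take £112,500.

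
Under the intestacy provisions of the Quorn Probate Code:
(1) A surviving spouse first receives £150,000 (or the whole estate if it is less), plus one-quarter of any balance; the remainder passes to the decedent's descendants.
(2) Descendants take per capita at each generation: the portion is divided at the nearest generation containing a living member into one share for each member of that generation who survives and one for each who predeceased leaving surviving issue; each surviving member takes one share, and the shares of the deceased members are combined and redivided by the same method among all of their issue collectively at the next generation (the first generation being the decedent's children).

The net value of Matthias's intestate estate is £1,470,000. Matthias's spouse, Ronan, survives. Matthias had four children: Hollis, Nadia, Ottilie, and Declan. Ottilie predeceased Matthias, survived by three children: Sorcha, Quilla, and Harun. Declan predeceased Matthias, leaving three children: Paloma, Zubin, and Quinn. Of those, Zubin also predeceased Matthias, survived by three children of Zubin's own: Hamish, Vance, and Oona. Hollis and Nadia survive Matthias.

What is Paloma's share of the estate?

Ronan first takes £150,000, leaving a balance of £1,320,000. Ronan then takes one-quarter of the balance (£330,000), for a total of £480,000. The remaining £990,000 passes to the descendants.
The descendants' portion (£990,000) is divided at the children's generation into 4 shares of £247,500. Hollis and Nadia each take £247,500. The 2 shares of the deceased (Ottilie and Declan) are combined into a pool of £495,000.
That pool (£495,000) is divided at the grandchildren's generation into 6 shares of £82,500. Sorcha, Quilla, Harun, Paloma, and Quinn each take £82,500. The remaining share for the deceased Zubin (£82,500) is carried to the next generation.
That pool (£82,500) is divided at the great-grandchildren's generation equally among Hamish, Vance, and Oona: £27,500 each.

Paloma receives £82,500.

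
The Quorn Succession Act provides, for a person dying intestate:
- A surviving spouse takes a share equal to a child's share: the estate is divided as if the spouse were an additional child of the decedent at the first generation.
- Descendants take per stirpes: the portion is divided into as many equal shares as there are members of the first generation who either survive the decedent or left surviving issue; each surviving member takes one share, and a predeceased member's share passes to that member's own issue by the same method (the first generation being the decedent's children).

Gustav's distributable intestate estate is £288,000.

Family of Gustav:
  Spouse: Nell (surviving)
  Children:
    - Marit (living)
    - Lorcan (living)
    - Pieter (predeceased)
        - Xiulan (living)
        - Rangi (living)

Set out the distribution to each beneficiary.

Nell: £72,000; Marit: £72,000; Lorcan: £72,000; Xiulan: £36,000; Rangi: £36,000

The spouse counts as an additional share at the children's level, so there are 4 primary shares of £72,000. Nell takes one such share (£72,000).
The children's combined portion (£216,000) is divided into 3 shares of £72,000: Marit and Lorcan each take £72,000; Pieter's £72,000 share passes to Pieter's issue.
Pieter's share (£72,000) is divided into 2 shares of £36,000: Xiulan and Rangi each take £36,000.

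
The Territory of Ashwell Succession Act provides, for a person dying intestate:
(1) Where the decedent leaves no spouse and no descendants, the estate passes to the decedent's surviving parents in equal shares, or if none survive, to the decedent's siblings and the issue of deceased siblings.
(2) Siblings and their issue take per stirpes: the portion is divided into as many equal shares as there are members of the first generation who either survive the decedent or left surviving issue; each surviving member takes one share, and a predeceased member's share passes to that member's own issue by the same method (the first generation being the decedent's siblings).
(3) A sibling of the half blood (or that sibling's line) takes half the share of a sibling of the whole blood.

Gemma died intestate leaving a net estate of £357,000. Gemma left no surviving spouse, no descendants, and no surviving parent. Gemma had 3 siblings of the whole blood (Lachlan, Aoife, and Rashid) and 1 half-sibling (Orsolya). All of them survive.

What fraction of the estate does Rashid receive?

The entire £357,000 passes to the siblings and their issue.
Counting each half-blood sibling's line as half a unit, there are 7/2 units in £357,000, so one unit is £102,000. Whole-blood lines (Lachlan, Aoife, and Rashid) take £102,000 each; half-blood lines (Orsolya) take £51,000 each.

Rashid receives 2/7 of the estate.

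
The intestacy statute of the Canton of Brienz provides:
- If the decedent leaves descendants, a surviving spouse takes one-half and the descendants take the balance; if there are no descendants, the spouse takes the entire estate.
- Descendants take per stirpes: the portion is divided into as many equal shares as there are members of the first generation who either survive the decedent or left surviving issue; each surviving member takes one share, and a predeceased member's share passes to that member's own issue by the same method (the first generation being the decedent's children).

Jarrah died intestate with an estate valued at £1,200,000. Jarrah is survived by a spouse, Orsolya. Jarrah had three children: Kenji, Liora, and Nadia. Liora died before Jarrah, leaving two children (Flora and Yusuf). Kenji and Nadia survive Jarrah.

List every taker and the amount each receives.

Orsolya: £600,000; Kenji: £200,000; Flora: £100,000; Yusuf: £100,000; Nadia: £200,000

Orsolya takes one-half of £1,200,000 = £600,000. The remaining £600,000 passes to the descendants.
The descendants' portion (£600,000) is divided into 3 shares of £200,000: Kenji and Nadia each take £200,000; Liora's £200,000 share passes to Liora's issue.
Liora's share (£200,000) is divided into 2 shares of £100,000: Flora and Yusuf each take £100,000.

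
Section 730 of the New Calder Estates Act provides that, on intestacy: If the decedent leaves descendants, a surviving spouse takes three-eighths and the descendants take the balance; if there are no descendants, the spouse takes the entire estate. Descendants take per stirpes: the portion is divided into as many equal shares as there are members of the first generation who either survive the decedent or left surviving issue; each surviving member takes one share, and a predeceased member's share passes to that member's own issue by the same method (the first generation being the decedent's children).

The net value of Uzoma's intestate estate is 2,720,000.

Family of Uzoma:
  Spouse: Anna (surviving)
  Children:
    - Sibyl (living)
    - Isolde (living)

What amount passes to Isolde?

Isolde receives 850,000.

Anna takes three-eighths of 2,720,000 = 1,020,000. The remaining 1,700,000 passes to the descendants.
The descendants' portion (1,700,000) is divided into 2 shares of 850,000: Sibyl and Isolde each take 850,000.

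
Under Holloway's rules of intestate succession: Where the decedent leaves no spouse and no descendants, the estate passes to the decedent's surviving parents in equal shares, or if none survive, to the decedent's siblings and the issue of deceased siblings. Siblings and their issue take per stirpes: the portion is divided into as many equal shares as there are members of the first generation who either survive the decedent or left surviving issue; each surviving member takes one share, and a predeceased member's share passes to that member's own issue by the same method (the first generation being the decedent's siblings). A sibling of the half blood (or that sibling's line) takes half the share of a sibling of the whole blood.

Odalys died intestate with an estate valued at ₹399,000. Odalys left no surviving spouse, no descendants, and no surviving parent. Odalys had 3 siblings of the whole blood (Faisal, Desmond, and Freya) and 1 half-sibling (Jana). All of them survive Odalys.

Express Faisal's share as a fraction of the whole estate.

The entire ₹399,000 passes to the siblings and their issue.
Counting each half-blood sibling's line as half a unit, there are 7/2 units in ₹399,000, so one unit is ₹114,000. Whole-blood lines (Faisal, Desmond, and Freya) take ₹114,000 each; half-blood lines (Jana) take ₹57,000 each.

Faisal receives 2/7 of the estate.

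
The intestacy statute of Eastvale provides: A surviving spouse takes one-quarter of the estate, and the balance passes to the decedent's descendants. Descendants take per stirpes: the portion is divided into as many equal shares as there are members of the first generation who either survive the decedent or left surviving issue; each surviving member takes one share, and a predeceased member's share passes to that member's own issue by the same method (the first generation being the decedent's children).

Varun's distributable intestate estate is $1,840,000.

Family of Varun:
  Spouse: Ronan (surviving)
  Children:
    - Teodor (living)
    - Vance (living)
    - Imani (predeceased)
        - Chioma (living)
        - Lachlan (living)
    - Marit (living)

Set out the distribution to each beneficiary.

Ronan: $460,000; Teodor: $345,000; Vance: $345,000; Chioma: $172,500; Lachlan: $172,500; Marit: $345,000

Ronan takes one-quarter of $1,840,000 = $460,000. The remaining $1,380,000 passes to the descendants.
The descendants' portion ($1,380,000) is divided into 4 shares of $345,000: Teodor, Vance, and Marit each take $345,000; Imani's $345,000 share passes to Imani's issue.
Imani's share ($345,000) is divided into 2 shares of $172,500: Chioma and Lachlan each take $172,500.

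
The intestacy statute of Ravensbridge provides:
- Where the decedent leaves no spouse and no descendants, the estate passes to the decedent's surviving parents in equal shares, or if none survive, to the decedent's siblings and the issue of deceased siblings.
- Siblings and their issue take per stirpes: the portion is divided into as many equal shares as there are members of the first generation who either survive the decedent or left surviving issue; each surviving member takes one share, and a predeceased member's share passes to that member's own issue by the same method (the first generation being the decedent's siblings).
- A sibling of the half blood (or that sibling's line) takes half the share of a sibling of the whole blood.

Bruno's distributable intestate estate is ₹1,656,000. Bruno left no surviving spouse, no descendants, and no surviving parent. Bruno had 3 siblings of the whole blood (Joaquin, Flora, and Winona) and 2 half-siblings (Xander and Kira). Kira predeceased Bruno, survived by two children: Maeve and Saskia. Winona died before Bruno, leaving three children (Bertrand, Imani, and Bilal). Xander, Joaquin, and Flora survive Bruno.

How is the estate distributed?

Xander: ₹207,000; Joaquin: ₹414,000; Maeve: ₹103,500; Saskia: ₹103,500; Flora: ₹414,000; Bertrand: ₹138,000; Imani: ₹138,000; Bilal: ₹138,000

The entire ₹1,656,000 passes to the siblings and their issue.
Counting each half-blood sibling's line as half a unit, there are 4 units in ₹1,656,000, so one unit is ₹414,000. Whole-blood lines (Joaquin, Flora, and Winona) take ₹414,000 each; half-blood lines (Xander and Kira) take ₹207,000 each.
Kira's share (₹207,000) is divided into 2 shares of ₹103,500: Maeve and Saskia each take ₹103,500.
Winona's share (₹414,000) is divided into 3 shares of ₹138,000: Bertrand, Imani, and Bilal each take ₹138,000.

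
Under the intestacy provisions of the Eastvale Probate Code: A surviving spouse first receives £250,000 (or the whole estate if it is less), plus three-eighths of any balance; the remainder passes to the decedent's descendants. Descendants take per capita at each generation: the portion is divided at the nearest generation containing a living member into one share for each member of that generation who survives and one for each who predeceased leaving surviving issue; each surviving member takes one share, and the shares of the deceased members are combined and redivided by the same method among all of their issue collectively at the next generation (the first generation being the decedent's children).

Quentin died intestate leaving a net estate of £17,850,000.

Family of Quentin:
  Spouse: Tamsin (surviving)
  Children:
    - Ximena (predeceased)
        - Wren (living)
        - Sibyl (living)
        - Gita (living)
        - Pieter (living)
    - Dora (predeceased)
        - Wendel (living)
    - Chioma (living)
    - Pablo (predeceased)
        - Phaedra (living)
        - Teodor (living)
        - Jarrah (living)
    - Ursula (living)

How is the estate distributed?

Tamsin first takes £250,000, leaving a balance of £17,600,000. Tamsin then takes three-eighths of the balance (£6,600,000), for a total of £6,850,000. The remaining £11,000,000 passes to the descendants.
The descendants' portion (£11,000,000) is divided at the children's generation into 5 shares of £2,200,000. Chioma and Ursula each take £2,200,000. The 3 shares of the deceased (Ximena, Dora, and Pablo) are combined into a pool of £6,600,000.
That pool (£6,600,000) is divided at the grandchildren's generation equally among Wren, Sibyl, Gita, Pieter, Wendel, Phaedra, Teodor, and Jarrah: £825,000 each.

Tamsin: £6,850,000; Wren: £825,000; Sibyl: £825,000; Gita: £825,000; Pieter: £825,000; Wendel: £825,000; Chioma: £2,200,000; Phaedra: £825,000; Teodor: £825,000; Jarrah: £825,000; Ursula: £2,200,000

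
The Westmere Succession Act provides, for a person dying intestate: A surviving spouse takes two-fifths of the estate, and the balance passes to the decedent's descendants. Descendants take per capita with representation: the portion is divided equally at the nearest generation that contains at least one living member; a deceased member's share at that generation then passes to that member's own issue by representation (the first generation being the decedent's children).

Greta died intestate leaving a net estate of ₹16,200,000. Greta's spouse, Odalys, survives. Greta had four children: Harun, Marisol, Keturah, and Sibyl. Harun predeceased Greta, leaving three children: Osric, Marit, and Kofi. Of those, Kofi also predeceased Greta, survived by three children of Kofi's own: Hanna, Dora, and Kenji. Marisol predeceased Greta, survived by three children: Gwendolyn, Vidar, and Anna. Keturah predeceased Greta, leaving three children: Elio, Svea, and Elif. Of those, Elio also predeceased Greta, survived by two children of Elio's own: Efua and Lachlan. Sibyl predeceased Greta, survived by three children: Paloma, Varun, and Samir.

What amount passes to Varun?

Varun receives ₹810,000.

Odalys takes two-fifths of ₹16,200,000 = ₹6,480,000. The remaining ₹9,720,000 passes to the descendants.
No child survives, so the initial division is made at the grandchildren's generation.
The descendants' portion (₹9,720,000) is divided into 12 shares of ₹810,000: Osric, Marit, Gwendolyn, Vidar, Anna, Svea, Elif, Paloma, Varun, and Samir each take ₹810,000; Kofi's ₹810,000 share passes to Kofi's issue; Elio's ₹810,000 share passes to Elio's issue.
Kofi's share (₹810,000) is divided into 3 shares of ₹270,000: Hanna, Dora, and Kenji each take ₹270,000.
Elio's share (₹810,000) is divided into 2 shares of ₹405,000: Efua and Lachlan each take ₹405,000.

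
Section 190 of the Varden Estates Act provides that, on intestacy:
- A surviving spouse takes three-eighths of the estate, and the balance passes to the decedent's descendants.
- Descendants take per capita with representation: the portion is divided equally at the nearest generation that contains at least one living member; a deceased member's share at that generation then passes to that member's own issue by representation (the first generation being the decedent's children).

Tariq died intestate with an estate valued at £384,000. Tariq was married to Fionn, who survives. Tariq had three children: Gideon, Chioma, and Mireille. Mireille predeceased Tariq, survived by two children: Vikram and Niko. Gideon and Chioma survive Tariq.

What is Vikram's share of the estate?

Vikram receives £40,000.

Fionn takes three-eighths of £384,000 = £144,000. The remaining £240,000 passes to the descendants.
The descendants' portion (£240,000) is divided into 3 shares of £80,000: Gideon and Chioma each take £80,000; Mireille's £80,000 share passes to Mireille's issue.
Mireille's share (£80,000) is divided into 2 shares of £40,000: Vikram and Niko each take £40,000.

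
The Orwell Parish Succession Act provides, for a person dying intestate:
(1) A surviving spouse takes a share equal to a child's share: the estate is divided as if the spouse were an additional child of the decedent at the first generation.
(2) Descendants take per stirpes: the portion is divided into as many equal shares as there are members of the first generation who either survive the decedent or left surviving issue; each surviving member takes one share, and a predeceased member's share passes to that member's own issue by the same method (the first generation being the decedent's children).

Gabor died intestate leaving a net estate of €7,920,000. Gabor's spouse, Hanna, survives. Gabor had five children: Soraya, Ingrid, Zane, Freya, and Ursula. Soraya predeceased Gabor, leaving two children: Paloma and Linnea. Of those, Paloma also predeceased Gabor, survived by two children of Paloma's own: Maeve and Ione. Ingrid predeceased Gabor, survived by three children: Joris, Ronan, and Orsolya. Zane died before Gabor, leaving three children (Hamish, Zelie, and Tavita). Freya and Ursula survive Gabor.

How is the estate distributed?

Hanna: €1,320,000; Maeve: €330,000; Ione: €330,000; Linnea: €660,000; Joris: €440,000; Ronan: €440,000; Orsolya: €440,000; Hamish: €440,000; Zelie: €440,000; Tavita: €440,000; Freya: €1,320,000; Ursula: €1,320,000

The spouse counts as an additional share at the children's level, so there are 6 primary shares of €1,320,000. Hanna takes one such share (€1,320,000).
The children's combined portion (€6,600,000) is divided into 5 shares of €1,320,000: Freya and Ursula each take €1,320,000; Soraya's €1,320,000 share passes to Soraya's issue; Ingrid's €1,320,000 share passes to Ingrid's issue; Zane's €1,320,000 share passes to Zane's issue.
Soraya's share (€1,320,000) is divided into 2 shares of €660,000: Linnea takes €660,000; Paloma's €660,000 share passes to Paloma's issue.
Paloma's share (€660,000) is divided into 2 shares of €330,000: Maeve and Ione each take €330,000.
Ingrid's share (€1,320,000) is divided into 3 shares of €440,000: Joris, Ronan, and Orsolya each take €440,000.
Zane's share (€1,320,000) is divided into 3 shares of €440,000: Hamish, Zelie, and Tavita each take €440,000.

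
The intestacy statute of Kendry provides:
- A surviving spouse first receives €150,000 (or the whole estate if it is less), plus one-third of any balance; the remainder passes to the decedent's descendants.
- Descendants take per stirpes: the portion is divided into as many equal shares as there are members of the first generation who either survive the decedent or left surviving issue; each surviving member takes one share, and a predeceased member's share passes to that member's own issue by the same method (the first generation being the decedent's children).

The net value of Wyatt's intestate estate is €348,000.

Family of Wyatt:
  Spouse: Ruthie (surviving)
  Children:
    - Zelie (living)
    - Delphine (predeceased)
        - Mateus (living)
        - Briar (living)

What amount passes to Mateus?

Ruthie first takes €150,000, leaving a balance of €198,000. Ruthie then takes one-third of the balance (€66,000), for a total of €216,000. The remaining €132,000 passes to the descendants.
The descendants' portion (€132,000) is divided into 2 shares of €66,000: Zelie takes €66,000; Delphine's €66,000 share passes to Delphine's issue.
Delphine's share (€66,000) is divided into 2 shares of €33,000: Mateus and Briar each take €33,000.

Mateus receives €33,000.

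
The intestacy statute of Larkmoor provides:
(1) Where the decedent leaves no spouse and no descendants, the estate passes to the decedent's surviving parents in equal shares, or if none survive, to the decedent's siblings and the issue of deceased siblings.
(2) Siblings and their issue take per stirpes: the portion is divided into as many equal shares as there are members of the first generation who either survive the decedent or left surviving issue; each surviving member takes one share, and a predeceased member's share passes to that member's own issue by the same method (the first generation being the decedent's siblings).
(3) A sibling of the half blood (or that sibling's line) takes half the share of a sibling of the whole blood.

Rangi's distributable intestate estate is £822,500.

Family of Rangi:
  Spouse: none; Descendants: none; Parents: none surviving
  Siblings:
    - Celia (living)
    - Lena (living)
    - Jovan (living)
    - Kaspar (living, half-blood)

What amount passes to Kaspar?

The entire £822,500 passes to the siblings and their issue.
Counting each half-blood sibling's line as half a unit, there are 7/2 units in £822,500, so one unit is £235,000. Whole-blood lines (Celia, Lena, and Jovan) take £235,000 each; half-blood lines (Kaspar) take £117,500 each.

Kaspar receives £117,500.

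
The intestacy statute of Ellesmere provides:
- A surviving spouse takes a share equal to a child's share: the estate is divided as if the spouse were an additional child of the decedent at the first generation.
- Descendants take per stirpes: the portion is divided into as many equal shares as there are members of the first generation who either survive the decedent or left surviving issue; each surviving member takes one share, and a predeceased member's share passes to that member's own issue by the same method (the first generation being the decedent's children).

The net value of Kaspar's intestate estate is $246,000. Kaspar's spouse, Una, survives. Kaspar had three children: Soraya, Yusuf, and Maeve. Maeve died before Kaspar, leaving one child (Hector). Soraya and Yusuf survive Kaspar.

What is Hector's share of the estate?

Hector receives $61,500.

The spouse counts as an additional share at the children's level, so there are 4 primary shares of $61,500. Una takes one such share ($61,500).
The children's combined portion ($184,500) is divided into 3 shares of $61,500: Soraya and Yusuf each take $61,500; Maeve's $61,500 share passes to Maeve's issue.
Maeve's share ($61,500) passes entirely to Hector.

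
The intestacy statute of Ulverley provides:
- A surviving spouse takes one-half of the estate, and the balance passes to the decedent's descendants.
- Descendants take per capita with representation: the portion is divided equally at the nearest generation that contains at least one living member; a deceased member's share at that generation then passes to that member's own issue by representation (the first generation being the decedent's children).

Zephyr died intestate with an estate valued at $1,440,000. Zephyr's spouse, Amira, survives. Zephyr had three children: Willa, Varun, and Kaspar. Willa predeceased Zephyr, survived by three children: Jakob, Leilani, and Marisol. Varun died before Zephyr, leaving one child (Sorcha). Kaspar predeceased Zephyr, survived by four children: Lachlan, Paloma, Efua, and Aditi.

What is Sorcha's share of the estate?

Sorcha receives $90,000.

Amira takes one-half of $1,440,000 = $720,000. The remaining $720,000 passes to the descendants.
No child survives, so the initial division is made at the grandchildren's generation.
The descendants' portion ($720,000) is divided into 8 shares of $90,000: Jakob, Leilani, Marisol, Sorcha, Lachlan, Paloma, Efua, and Aditi each take $90,000.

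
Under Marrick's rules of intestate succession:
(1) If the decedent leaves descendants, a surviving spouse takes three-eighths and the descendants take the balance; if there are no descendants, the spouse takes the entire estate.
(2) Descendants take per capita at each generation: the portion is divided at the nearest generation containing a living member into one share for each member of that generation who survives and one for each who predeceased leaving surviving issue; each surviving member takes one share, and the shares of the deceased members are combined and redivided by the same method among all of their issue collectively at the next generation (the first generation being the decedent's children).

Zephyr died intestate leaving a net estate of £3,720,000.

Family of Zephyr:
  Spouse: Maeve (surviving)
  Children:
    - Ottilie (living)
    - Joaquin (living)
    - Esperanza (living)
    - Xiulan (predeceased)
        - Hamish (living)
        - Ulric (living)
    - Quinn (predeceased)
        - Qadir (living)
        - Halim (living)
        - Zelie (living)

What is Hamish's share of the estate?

Maeve takes three-eighths of £3,720,000 = £1,395,000. The remaining £2,325,000 passes to the descendants.
The descendants' portion (£2,325,000) is divided at the children's generation into 5 shares of £465,000. Ottilie, Joaquin, and Esperanza each take £465,000. The 2 shares of the deceased (Xiulan and Quinn) are combined into a pool of £930,000.
That pool (£930,000) is divided at the grandchildren's generation equally among Hamish, Ulric, Qadir, Halim, and Zelie: £186,000 each.

Hamish receives £186,000.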